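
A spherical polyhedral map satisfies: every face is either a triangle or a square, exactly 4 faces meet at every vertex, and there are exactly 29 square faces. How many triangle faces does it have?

8

Let x be the number of triangles; then F = 29 + x.
Edge–face incidences: 2E = 4·29 + 3·x = 116 + 3x.
Every vertex has degree 4, so 4V = 2E.
Euler: V − E + F = 2 ⇒ (2E)/4 − E + (29 + x) = 2.
Multiply by 8: 2·(2E) − 4·(2E) + 8·(29 + x) = 16, i.e. 232 + 8x − 2·(116 + 3x) = 16.
Collecting terms: 2x = 16, so x = 8.
Then 2E = 116 + 3·8 = 140, so E = 70, V = 2E/4 = 35, F = 29 + 8 = 37.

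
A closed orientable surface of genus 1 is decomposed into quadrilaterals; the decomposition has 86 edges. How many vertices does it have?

43

χ = 2 − 2·1 = 0, and every face is a square so 4F = 2E.
F = 2E/4 = 43. Then V = 0 + E − F = 0 + 86 − 43 = 43.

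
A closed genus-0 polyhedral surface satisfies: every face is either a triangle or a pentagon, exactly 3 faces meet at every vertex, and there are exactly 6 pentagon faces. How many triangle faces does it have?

Let x be the number of triangles; then F = 6 + x.
Edge–face incidences: 2E = 5·6 + 3·x = 30 + 3x.
Every vertex has degree 3, so 3V = 2E.
Euler: V − E + F = 2 ⇒ (2E)/3 − E + (6 + x) = 2.
Multiply by 6: 2·(2E) − 3·(2E) + 6·(6 + x) = 12, i.e. 36 + 6x − (30 + 3x) = 12.
Collecting terms: 3x + 6 = 12, so 3x = 6, so x = 2.
Then 2E = 30 + 3·2 = 36, so E = 18, V = 2E/3 = 12, F = 6 + 2 = 8.

2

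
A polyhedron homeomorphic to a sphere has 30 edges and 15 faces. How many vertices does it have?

Here V − E + F = 2.
V = 2 + E − F = 2 + 30 − 15 = 17.

17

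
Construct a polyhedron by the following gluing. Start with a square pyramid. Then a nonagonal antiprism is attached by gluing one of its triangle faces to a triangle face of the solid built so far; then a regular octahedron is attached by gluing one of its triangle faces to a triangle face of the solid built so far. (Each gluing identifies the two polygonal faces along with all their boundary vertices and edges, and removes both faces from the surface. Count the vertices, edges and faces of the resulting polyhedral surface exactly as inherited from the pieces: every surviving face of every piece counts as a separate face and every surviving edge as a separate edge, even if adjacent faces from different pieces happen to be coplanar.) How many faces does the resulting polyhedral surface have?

A square pyramid: V=5, E=8, F=5.
Attach a nonagonal antiprism (V=18, E=36, F=20) along a 3-gon: merge 3 vertices and 3 edges, delete both glued faces → V=20, E=41, F=23.
Attach a regular octahedron (V=6, E=12, F=8) along a 3-gon: merge 3 vertices and 3 edges, delete both glued faces → V=23, E=50, F=29.
Check: V − E + F = 23 − 50 + 29 = 2.

29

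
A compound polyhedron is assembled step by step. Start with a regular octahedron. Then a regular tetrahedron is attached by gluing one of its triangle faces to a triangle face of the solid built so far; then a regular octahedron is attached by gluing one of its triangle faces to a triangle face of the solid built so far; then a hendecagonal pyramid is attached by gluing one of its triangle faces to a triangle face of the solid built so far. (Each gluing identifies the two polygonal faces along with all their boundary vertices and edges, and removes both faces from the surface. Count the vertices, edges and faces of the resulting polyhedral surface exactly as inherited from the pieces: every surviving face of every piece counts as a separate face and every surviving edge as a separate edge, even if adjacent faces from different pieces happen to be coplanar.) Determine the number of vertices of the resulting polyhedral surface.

A regular octahedron: V=6, E=12, F=8.
Attach a regular tetrahedron (V=4, E=6, F=4) along a 3-gon: merge 3 vertices and 3 edges, delete both glued faces → V=7, E=15, F=10.
Attach a regular octahedron (V=6, E=12, F=8) along a 3-gon: merge 3 vertices and 3 edges, delete both glued faces → V=10, E=24, F=16.
Attach a hendecagonal pyramid (V=12, E=22, F=12) along a 3-gon: merge 3 vertices and 3 edges, delete both glued faces → V=19, E=43, F=26.
Check: V − E + F = 19 − 43 + 26 = 2.

19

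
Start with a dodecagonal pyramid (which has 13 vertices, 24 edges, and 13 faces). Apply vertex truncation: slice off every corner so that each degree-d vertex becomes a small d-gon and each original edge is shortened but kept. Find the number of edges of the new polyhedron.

Truncation replaces each original edge-end by a new vertex, so V′ = 2E = 48.
Each original edge survives, and each old vertex of degree d contributes d new edges; summing degrees gives Σd = 2E, so E′ = E + 2E = 3E = 72.
Each original face survives and each original vertex becomes one new face: F′ = F + V = 26.

72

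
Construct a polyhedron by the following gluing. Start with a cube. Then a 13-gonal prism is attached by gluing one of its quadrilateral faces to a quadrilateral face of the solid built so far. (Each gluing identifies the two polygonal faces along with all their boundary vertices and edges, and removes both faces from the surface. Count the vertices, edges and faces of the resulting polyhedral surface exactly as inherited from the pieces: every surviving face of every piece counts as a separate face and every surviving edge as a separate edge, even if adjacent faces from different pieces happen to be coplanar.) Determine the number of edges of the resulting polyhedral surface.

47

A cube: V=8, E=12, F=6.
Attach a 13-gonal prism (V=26, E=39, F=15) along a 4-gon: merge 4 vertices and 4 edges, delete both glued faces → V=30, E=47, F=19.
Check: V − E + F = 30 − 47 + 19 = 2.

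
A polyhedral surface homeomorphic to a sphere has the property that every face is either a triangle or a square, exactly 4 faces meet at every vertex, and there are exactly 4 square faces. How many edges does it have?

20

Let x be the number of triangles; then F = 4 + x.
Edge–face incidences: 2E = 4·4 + 3·x = 16 + 3x.
Every vertex has degree 4, so 4V = 2E.
Euler: V − E + F = 2 ⇒ (2E)/4 − E + (4 + x) = 2.
Multiply by 8: 2·(2E) − 4·(2E) + 8·(4 + x) = 16, i.e. 32 + 8x − 2·(16 + 3x) = 16.
Collecting terms: 2x = 16, so x = 8.
Then 2E = 16 + 3·8 = 40, so E = 20, V = 2E/4 = 10, F = 4 + 8 = 12.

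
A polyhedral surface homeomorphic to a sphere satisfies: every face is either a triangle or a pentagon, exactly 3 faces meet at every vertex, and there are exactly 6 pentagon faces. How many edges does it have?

Let x be the number of triangles; then F = 6 + x.
Edge–face incidences: 2E = 5·6 + 3·x = 30 + 3x.
Every vertex has degree 3, so 3V = 2E.
Euler: V − E + F = 2 ⇒ (2E)/3 − E + (6 + x) = 2.
Multiply by 6: 2·(2E) − 3·(2E) + 6·(6 + x) = 12, i.e. 36 + 6x − (30 + 3x) = 12.
Collecting terms: 3x + 6 = 12, so 3x = 6, so x = 2.
Then 2E = 30 + 3·2 = 36, so E = 18, V = 2E/3 = 12, F = 6 + 2 = 8.

18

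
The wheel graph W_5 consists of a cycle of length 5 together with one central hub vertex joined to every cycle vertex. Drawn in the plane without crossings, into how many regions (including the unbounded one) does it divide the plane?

6

W_5 has V = 5 + 1 = 6 vertices and E = 2·5 = 10 edges.
By Euler's formula F = 2 − V + E = 2 − 6 + 10 = 6.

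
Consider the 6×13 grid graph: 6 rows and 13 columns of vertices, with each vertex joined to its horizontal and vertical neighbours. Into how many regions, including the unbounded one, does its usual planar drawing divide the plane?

61

The grid has V = 6·13 = 78 vertices and E = 6·12 + 13·5 = 137 edges.
F = 2 − V + E = 2 − 78 + 137 = 61.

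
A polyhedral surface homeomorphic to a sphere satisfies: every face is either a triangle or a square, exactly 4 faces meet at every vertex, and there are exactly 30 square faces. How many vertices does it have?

Let x be the number of triangles; then F = 30 + x.
Edge–face incidences: 2E = 4·30 + 3·x = 120 + 3x.
Every vertex has degree 4, so 4V = 2E.
Euler: V − E + F = 2 ⇒ (2E)/4 − E + (30 + x) = 2.
Multiply by 8: 2·(2E) − 4·(2E) + 8·(30 + x) = 16, i.e. 240 + 8x − 2·(120 + 3x) = 16.
Collecting terms: 2x = 16, so x = 8.
Then 2E = 120 + 3·8 = 144, so E = 72, V = 2E/4 = 36, F = 30 + 8 = 38.

36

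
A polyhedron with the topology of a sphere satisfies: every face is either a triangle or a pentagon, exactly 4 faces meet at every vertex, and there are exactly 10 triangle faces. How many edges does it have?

20

Let x be the number of pentagons; then F = 10 + x.
Edge–face incidences: 2E = 3·10 + 5·x = 30 + 5x.
Every vertex has degree 4, so 4V = 2E.
Euler: V − E + F = 2 ⇒ (2E)/4 − E + (10 + x) = 2.
Multiply by 8: 2·(2E) − 4·(2E) + 8·(10 + x) = 16, i.e. 80 + 8x − 2·(30 + 5x) = 16.
Collecting terms: −2x + 20 = 16, so −2x = −4, so x = 2.
Then 2E = 30 + 5·2 = 40, so E = 20, V = 2E/4 = 10, F = 10 + 2 = 12.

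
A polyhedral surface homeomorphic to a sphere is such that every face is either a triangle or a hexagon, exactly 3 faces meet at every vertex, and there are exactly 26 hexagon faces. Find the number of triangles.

Let x be the number of triangles; then F = 26 + x.
Edge–face incidences: 2E = 6·26 + 3·x = 156 + 3x.
Every vertex has degree 3, so 3V = 2E.
Euler: V − E + F = 2 ⇒ (2E)/3 − E + (26 + x) = 2.
Multiply by 6: 2·(2E) − 3·(2E) + 6·(26 + x) = 12, i.e. 156 + 6x − (156 + 3x) = 12.
Collecting terms: 3x = 12, so x = 4.
Then 2E = 156 + 3·4 = 168, so E = 84, V = 2E/3 = 56, F = 26 + 4 = 30.

4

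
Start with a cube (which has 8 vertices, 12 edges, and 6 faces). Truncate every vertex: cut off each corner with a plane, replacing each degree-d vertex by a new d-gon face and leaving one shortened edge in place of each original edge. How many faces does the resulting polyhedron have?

14

Truncation replaces each original edge-end by a new vertex, so V′ = 2E = 24.
Each original edge survives, and each old vertex of degree d contributes d new edges; summing degrees gives Σd = 2E, so E′ = E + 2E = 3E = 36.
Each original face survives and each original vertex becomes one new face: F′ = F + V = 14.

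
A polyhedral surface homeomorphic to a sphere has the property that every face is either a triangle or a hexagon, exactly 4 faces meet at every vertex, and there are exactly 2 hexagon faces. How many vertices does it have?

12

Let x be the number of triangles; then F = 2 + x.
Edge–face incidences: 2E = 6·2 + 3·x = 12 + 3x.
Every vertex has degree 4, so 4V = 2E.
Euler: V − E + F = 2 ⇒ (2E)/4 − E + (2 + x) = 2.
Multiply by 8: 2·(2E) − 4·(2E) + 8·(2 + x) = 16, i.e. 16 + 8x − 2·(12 + 3x) = 16.
Collecting terms: 2x − 8 = 16, so 2x = 24, so x = 12.
Then 2E = 12 + 3·12 = 48, so E = 24, V = 2E/4 = 12, F = 2 + 12 = 14.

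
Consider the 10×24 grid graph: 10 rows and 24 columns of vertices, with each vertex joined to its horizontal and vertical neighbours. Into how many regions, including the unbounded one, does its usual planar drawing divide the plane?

208

The grid has V = 10·24 = 240 vertices and E = 10·23 + 24·9 = 446 edges.
F = 2 − V + E = 2 − 240 + 446 = 208.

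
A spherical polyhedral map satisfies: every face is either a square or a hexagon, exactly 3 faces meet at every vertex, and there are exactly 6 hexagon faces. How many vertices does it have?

Let x be the number of squares; then F = 6 + x.
Edge–face incidences: 2E = 6·6 + 4·x = 36 + 4x.
Every vertex has degree 3, so 3V = 2E.
Euler: V − E + F = 2 ⇒ (2E)/3 − E + (6 + x) = 2.
Multiply by 6: 2·(2E) − 3·(2E) + 6·(6 + x) = 12, i.e. 36 + 6x − (36 + 4x) = 12.
Collecting terms: 2x = 12, so x = 6.
Then 2E = 36 + 4·6 = 60, so E = 30, V = 2E/3 = 20, F = 6 + 6 = 12.

20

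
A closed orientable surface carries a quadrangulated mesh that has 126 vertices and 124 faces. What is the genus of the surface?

0

Every face is a square, so 2E = 4·124 = 496, giving E = 248.
χ = V − E + F = 126 − 248 + 124 = 2.
For a closed orientable surface χ = 2 − 2g, so g = (2 − (2))/2 = 0.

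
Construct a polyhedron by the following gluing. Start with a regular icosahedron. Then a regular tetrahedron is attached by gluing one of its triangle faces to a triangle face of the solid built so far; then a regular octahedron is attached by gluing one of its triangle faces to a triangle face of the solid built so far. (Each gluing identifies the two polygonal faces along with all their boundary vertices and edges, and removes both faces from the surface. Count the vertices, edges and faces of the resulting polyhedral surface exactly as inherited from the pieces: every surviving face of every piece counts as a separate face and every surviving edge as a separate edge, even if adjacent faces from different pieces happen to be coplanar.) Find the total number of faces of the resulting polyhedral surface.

A regular icosahedron: V=12, E=30, F=20.
Attach a regular tetrahedron (V=4, E=6, F=4) along a 3-gon: merge 3 vertices and 3 edges, delete both glued faces → V=13, E=33, F=22.
Attach a regular octahedron (V=6, E=12, F=8) along a 3-gon: merge 3 vertices and 3 edges, delete both glued faces → V=16, E=42, F=28.
Check: V − E + F = 16 − 42 + 28 = 2.

28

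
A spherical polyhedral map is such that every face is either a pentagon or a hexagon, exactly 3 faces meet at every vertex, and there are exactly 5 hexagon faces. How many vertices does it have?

Let x be the number of pentagons; then F = 5 + x.
Edge–face incidences: 2E = 6·5 + 5·x = 30 + 5x.
Every vertex has degree 3, so 3V = 2E.
Euler: V − E + F = 2 ⇒ (2E)/3 − E + (5 + x) = 2.
Multiply by 6: 2·(2E) − 3·(2E) + 6·(5 + x) = 12, i.e. 30 + 6x − (30 + 5x) = 12.
Collecting terms: x = 12.
Then 2E = 30 + 5·12 = 90, so E = 45, V = 2E/3 = 30, F = 5 + 12 = 17.

30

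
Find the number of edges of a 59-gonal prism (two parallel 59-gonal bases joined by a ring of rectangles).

177

A prism on an n-gon has two n-gon bases and n rectangular sides: V = 2·59 = 118, E = 3·59 = 177, F = 59 + 2 = 61.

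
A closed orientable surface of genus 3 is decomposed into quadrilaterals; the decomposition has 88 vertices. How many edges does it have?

184

χ = 2 − 2·3 = -4, and every face is a square so 4F = 2E.
V − E + F = -4 with E = 4F/2 gives 88 − (4/2 − 1)·F = -4, so F = 92 and E = 184.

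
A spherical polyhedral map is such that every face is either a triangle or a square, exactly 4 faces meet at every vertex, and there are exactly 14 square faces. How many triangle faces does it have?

Let x be the number of triangles; then F = 14 + x.
Edge–face incidences: 2E = 4·14 + 3·x = 56 + 3x.
Every vertex has degree 4, so 4V = 2E.
Euler: V − E + F = 2 ⇒ (2E)/4 − E + (14 + x) = 2.
Multiply by 8: 2·(2E) − 4·(2E) + 8·(14 + x) = 16, i.e. 112 + 8x − 2·(56 + 3x) = 16.
Collecting terms: 2x = 16, so x = 8.
Then 2E = 56 + 3·8 = 80, so E = 40, V = 2E/4 = 20, F = 14 + 8 = 22.

8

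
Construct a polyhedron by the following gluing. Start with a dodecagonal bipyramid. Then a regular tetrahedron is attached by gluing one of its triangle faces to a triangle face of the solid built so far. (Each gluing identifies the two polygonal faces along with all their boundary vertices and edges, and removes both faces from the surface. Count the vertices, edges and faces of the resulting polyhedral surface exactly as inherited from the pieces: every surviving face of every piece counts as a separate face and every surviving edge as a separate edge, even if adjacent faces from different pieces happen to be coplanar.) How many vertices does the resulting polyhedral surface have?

15

A dodecagonal bipyramid: V=14, E=36, F=24.
Attach a regular tetrahedron (V=4, E=6, F=4) along a 3-gon: merge 3 vertices and 3 edges, delete both glued faces → V=15, E=39, F=26.
Check: V − E + F = 15 − 39 + 26 = 2.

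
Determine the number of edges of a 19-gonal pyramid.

A pyramid on an n-gon base has one n-gon and n triangles: V = 19 + 1 = 20, E = 2·19 = 38, F = 19 + 1 = 20.

38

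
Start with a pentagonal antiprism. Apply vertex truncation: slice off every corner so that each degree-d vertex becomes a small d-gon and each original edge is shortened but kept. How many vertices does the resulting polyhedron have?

The base solid has V = 10, E = 20, F = 12.
Truncation replaces each original edge-end by a new vertex, so V′ = 2E = 40.
Each original edge survives, and each old vertex of degree d contributes d new edges; summing degrees gives Σd = 2E, so E′ = E + 2E = 3E = 60.
Each original face survives and each original vertex becomes one new face: F′ = F + V = 22.

40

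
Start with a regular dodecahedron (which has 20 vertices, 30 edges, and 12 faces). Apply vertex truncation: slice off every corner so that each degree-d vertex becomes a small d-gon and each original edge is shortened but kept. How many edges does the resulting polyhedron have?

Truncation replaces each original edge-end by a new vertex, so V′ = 2E = 60.
Each original edge survives, and each old vertex of degree d contributes d new edges; summing degrees gives Σd = 2E, so E′ = E + 2E = 3E = 90.
Each original face survives and each original vertex becomes one new face: F′ = F + V = 32.

90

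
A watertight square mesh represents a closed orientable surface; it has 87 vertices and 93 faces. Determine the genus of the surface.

Every face is a square, so 2E = 4·93 = 372, giving E = 186.
χ = V − E + F = 87 − 186 + 93 = -6.
For a closed orientable surface χ = 2 − 2g, so g = (2 − (-6))/2 = 4.

4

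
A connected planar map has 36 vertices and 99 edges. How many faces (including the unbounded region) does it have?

Euler's formula for a connected plane graph: V − E + F = 2, so F = 2 − 36 + 99 = 65.

65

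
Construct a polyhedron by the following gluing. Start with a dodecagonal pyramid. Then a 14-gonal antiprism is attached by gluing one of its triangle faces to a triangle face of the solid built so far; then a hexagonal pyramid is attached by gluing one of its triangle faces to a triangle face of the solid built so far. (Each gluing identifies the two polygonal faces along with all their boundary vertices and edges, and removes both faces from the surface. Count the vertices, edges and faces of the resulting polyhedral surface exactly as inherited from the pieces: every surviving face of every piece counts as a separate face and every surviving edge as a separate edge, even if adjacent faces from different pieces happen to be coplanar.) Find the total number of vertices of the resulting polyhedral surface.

42

A dodecagonal pyramid: V=13, E=24, F=13.
Attach a 14-gonal antiprism (V=28, E=56, F=30) along a 3-gon: merge 3 vertices and 3 edges, delete both glued faces → V=38, E=77, F=41.
Attach a hexagonal pyramid (V=7, E=12, F=7) along a 3-gon: merge 3 vertices and 3 edges, delete both glued faces → V=42, E=86, F=46.
Check: V − E + F = 42 − 86 + 46 = 2.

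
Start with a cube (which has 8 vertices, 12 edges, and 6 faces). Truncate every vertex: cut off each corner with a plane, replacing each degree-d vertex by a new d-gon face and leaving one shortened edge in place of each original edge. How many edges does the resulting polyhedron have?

Truncation replaces each original edge-end by a new vertex, so V′ = 2E = 24.
Each original edge survives, and each old vertex of degree d contributes d new edges; summing degrees gives Σd = 2E, so E′ = E + 2E = 3E = 36.
Each original face survives and each original vertex becomes one new face: F′ = F + V = 14.

36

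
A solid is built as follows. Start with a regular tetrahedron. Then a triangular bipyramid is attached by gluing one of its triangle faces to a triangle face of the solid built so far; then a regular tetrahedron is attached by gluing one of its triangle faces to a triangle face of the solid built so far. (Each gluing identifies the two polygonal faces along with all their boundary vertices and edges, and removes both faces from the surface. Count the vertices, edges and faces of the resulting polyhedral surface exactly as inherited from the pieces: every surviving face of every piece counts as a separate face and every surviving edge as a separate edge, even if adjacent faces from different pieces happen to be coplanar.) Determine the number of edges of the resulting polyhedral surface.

15

A regular tetrahedron: V=4, E=6, F=4.
Attach a triangular bipyramid (V=5, E=9, F=6) along a 3-gon: merge 3 vertices and 3 edges, delete both glued faces → V=6, E=12, F=8.
Attach a regular tetrahedron (V=4, E=6, F=4) along a 3-gon: merge 3 vertices and 3 edges, delete both glued faces → V=7, E=15, F=10.
Check: V − E + F = 7 − 15 + 10 = 2.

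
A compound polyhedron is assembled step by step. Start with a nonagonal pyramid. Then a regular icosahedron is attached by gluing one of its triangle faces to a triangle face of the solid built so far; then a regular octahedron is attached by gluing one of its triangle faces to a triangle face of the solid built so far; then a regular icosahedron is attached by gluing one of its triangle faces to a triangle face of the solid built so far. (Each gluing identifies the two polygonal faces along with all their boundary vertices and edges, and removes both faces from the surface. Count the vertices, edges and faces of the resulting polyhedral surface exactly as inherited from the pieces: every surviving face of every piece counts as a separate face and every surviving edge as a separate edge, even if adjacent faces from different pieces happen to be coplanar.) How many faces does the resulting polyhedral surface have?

52

A nonagonal pyramid: V=10, E=18, F=10.
Attach a regular icosahedron (V=12, E=30, F=20) along a 3-gon: merge 3 vertices and 3 edges, delete both glued faces → V=19, E=45, F=28.
Attach a regular octahedron (V=6, E=12, F=8) along a 3-gon: merge 3 vertices and 3 edges, delete both glued faces → V=22, E=54, F=34.
Attach a regular icosahedron (V=12, E=30, F=20) along a 3-gon: merge 3 vertices and 3 edges, delete both glued faces → V=31, E=81, F=52.
Check: V − E + F = 31 − 81 + 52 = 2.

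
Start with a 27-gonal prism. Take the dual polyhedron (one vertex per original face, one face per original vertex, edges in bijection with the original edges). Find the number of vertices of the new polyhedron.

29

The base solid has V = 54, E = 81, F = 29.
The dual swaps V and F and preserves E: V′ = F = 29, E′ = E = 81, F′ = V = 54.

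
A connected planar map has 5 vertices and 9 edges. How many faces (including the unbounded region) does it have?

Euler's formula for a connected plane graph: V − E + F = 2, so F = 2 − 5 + 9 = 6.

6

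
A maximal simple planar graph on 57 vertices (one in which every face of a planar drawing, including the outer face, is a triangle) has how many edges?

165

In a plane triangulation 3F = 2E and V − E + F = 2, so E = 3V − 6 = 3·57 − 6 = 165.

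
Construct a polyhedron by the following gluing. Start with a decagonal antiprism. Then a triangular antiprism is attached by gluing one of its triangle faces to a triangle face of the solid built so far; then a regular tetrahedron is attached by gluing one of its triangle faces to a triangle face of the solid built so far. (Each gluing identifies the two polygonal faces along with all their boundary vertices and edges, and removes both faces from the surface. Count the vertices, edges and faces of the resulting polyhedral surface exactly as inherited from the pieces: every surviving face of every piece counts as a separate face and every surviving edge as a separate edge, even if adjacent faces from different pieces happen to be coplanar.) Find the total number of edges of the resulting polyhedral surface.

A decagonal antiprism: V=20, E=40, F=22.
Attach a triangular antiprism (V=6, E=12, F=8) along a 3-gon: merge 3 vertices and 3 edges, delete both glued faces → V=23, E=49, F=28.
Attach a regular tetrahedron (V=4, E=6, F=4) along a 3-gon: merge 3 vertices and 3 edges, delete both glued faces → V=24, E=52, F=30.
Check: V − E + F = 24 − 52 + 30 = 2.

52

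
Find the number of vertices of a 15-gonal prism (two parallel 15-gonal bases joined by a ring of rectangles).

30

A prism on an n-gon has two n-gon bases and n rectangular sides: V = 2·15 = 30, E = 3·15 = 45, F = 15 + 2 = 17.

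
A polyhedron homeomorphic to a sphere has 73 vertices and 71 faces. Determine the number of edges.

142

Here V − E + F = 2.
E = V + F − (2) = 73 + 71 − (2) = 142.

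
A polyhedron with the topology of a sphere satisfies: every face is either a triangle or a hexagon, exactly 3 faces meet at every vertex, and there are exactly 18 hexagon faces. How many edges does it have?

Let x be the number of triangles; then F = 18 + x.
Edge–face incidences: 2E = 6·18 + 3·x = 108 + 3x.
Every vertex has degree 3, so 3V = 2E.
Euler: V − E + F = 2 ⇒ (2E)/3 − E + (18 + x) = 2.
Multiply by 6: 2·(2E) − 3·(2E) + 6·(18 + x) = 12, i.e. 108 + 6x − (108 + 3x) = 12.
Collecting terms: 3x = 12, so x = 4.
Then 2E = 108 + 3·4 = 120, so E = 60, V = 2E/3 = 40, F = 18 + 4 = 22.

60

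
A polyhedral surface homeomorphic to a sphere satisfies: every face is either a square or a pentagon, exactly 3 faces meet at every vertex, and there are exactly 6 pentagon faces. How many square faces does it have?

Let x be the number of squares; then F = 6 + x.
Edge–face incidences: 2E = 5·6 + 4·x = 30 + 4x.
Every vertex has degree 3, so 3V = 2E.
Euler: V − E + F = 2 ⇒ (2E)/3 − E + (6 + x) = 2.
Multiply by 6: 2·(2E) − 3·(2E) + 6·(6 + x) = 12, i.e. 36 + 6x − (30 + 4x) = 12.
Collecting terms: 2x + 6 = 12, so 2x = 6, so x = 3.
Then 2E = 30 + 4·3 = 42, so E = 21, V = 2E/3 = 14, F = 6 + 3 = 9.

3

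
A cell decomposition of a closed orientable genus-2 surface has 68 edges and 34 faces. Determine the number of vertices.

For a closed orientable surface of genus 2, χ = 2 − 2·2 = -2.
V = -2 + E − F = -2 + 68 − 34 = 32.

32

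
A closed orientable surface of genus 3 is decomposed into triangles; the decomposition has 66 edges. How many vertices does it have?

18

χ = 2 − 2·3 = -4, and every face is a triangle so 3F = 2E.
F = 2E/3 = 44. Then V = -4 + E − F = -4 + 66 − 44 = 18.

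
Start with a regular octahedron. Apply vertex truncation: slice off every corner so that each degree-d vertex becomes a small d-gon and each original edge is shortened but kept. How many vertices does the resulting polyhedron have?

24

The base solid has V = 6, E = 12, F = 8.
Truncation replaces each original edge-end by a new vertex, so V′ = 2E = 24.
Each original edge survives, and each old vertex of degree d contributes d new edges; summing degrees gives Σd = 2E, so E′ = E + 2E = 3E = 36.
Each original face survives and each original vertex becomes one new face: F′ = F + V = 14.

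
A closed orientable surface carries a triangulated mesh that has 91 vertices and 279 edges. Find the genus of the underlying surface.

2

Every face is a triangle and each edge borders two faces, so 3F = 2·279, giving F = 186.
χ = V − E + F = 91 − 279 + 186 = -2.
For a closed orientable surface χ = 2 − 2g, so g = (2 − (-2))/2 = 2.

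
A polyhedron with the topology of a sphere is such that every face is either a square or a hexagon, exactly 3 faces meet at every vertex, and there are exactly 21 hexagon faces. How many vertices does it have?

Let x be the number of squares; then F = 21 + x.
Edge–face incidences: 2E = 6·21 + 4·x = 126 + 4x.
Every vertex has degree 3, so 3V = 2E.
Euler: V − E + F = 2 ⇒ (2E)/3 − E + (21 + x) = 2.
Multiply by 6: 2·(2E) − 3·(2E) + 6·(21 + x) = 12, i.e. 126 + 6x − (126 + 4x) = 12.
Collecting terms: 2x = 12, so x = 6.
Then 2E = 126 + 4·6 = 150, so E = 75, V = 2E/3 = 50, F = 21 + 6 = 27.

50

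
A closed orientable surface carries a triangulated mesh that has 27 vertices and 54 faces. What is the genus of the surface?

1

Every face is a triangle, so 2E = 3·54 = 162, giving E = 81.
χ = V − E + F = 27 − 81 + 54 = 0.
For a closed orientable surface χ = 2 − 2g, so g = (2 − (0))/2 = 1.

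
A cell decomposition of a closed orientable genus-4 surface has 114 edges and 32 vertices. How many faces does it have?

76

For a closed orientable surface of genus 4, χ = 2 − 2·4 = -6.
F = -6 − V + E = -6 − 32 + 114 = 76.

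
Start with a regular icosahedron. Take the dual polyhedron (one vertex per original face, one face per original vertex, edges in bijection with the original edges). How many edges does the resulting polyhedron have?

30

The base solid has V = 12, E = 30, F = 20.
The dual swaps V and F and preserves E: V′ = F = 20, E′ = E = 30, F′ = V = 12.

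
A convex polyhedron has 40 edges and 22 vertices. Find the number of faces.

20

Here V − E + F = 2.
F = 2 − V + E = 2 − 22 + 40 = 20.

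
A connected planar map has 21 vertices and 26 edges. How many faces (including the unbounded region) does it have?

7

Euler's formula for a connected plane graph: V − E + F = 2, so F = 2 − 21 + 26 = 7.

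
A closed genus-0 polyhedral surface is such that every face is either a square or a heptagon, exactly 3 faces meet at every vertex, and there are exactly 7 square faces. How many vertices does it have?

14

Let x be the number of heptagons; then F = 7 + x.
Edge–face incidences: 2E = 4·7 + 7·x = 28 + 7x.
Every vertex has degree 3, so 3V = 2E.
Euler: V − E + F = 2 ⇒ (2E)/3 − E + (7 + x) = 2.
Multiply by 6: 2·(2E) − 3·(2E) + 6·(7 + x) = 12, i.e. 42 + 6x − (28 + 7x) = 12.
Collecting terms: −x + 14 = 12, so −x = −2, so x = 2.
Then 2E = 28 + 7·2 = 42, so E = 21, V = 2E/3 = 14, F = 7 + 2 = 9.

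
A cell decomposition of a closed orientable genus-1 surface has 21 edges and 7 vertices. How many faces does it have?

For a closed orientable surface of genus 1, χ = 2 − 2·1 = 0.
F = 0 − V + E = 0 − 7 + 21 = 14.

14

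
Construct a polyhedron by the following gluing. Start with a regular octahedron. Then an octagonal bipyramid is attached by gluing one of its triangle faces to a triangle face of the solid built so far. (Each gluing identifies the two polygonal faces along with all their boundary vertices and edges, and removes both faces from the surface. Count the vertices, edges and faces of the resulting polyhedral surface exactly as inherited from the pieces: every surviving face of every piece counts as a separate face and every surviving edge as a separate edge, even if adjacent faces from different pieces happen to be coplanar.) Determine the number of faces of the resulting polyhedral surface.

22

A regular octahedron: V=6, E=12, F=8.
Attach an octagonal bipyramid (V=10, E=24, F=16) along a 3-gon: merge 3 vertices and 3 edges, delete both glued faces → V=13, E=33, F=22.
Check: V − E + F = 13 − 33 + 22 = 2.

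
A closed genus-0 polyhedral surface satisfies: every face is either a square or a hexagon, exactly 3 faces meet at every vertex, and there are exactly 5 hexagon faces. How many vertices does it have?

18

Let x be the number of squares; then F = 5 + x.
Edge–face incidences: 2E = 6·5 + 4·x = 30 + 4x.
Every vertex has degree 3, so 3V = 2E.
Euler: V − E + F = 2 ⇒ (2E)/3 − E + (5 + x) = 2.
Multiply by 6: 2·(2E) − 3·(2E) + 6·(5 + x) = 12, i.e. 30 + 6x − (30 + 4x) = 12.
Collecting terms: 2x = 12, so x = 6.
Then 2E = 30 + 4·6 = 54, so E = 27, V = 2E/3 = 18, F = 5 + 6 = 11.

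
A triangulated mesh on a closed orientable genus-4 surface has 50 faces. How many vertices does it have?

19

χ = 2 − 2·4 = -6, and every face is a triangle so 3F = 2E.
E = 3·50/2 = 75. Then V = -6 + E − F = -6 + 75 − 50 = 19.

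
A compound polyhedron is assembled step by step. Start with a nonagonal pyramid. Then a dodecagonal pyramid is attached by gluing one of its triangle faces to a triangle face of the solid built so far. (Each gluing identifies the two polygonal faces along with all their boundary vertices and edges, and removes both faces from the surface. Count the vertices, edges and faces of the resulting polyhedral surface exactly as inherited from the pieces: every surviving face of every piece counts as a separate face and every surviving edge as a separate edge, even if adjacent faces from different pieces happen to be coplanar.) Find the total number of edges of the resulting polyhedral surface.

39

A nonagonal pyramid: V=10, E=18, F=10.
Attach a dodecagonal pyramid (V=13, E=24, F=13) along a 3-gon: merge 3 vertices and 3 edges, delete both glued faces → V=20, E=39, F=21.
Check: V − E + F = 20 − 39 + 21 = 2.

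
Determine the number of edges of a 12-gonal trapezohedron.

48

The n-trapezohedron (dual of the n-antiprism) has V = 2·12 + 2 = 26, E = 4·12 = 48, F = 2·12 = 24.
Check: V − E + F = 26 − 48 + 24 = 2.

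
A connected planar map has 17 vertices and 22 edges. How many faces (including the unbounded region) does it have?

Euler's formula for a connected plane graph: V − E + F = 2, so F = 2 − 17 + 22 = 7.

7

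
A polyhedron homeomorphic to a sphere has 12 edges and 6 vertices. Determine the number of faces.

Here V − E + F = 2.
F = 2 − V + E = 2 − 6 + 12 = 8.

8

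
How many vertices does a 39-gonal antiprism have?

78

An antiprism on an n-gon has two n-gon caps and 2n triangles: V = 2·39 = 78, E = 4·39 = 156, F = 2·39 + 2 = 80.
Check: V − E + F = 78 − 156 + 80 = 2.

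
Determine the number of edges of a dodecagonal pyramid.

24

A pyramid on an n-gon base has one n-gon and n triangles: V = 12 + 1 = 13, E = 2·12 = 24, F = 12 + 1 = 13.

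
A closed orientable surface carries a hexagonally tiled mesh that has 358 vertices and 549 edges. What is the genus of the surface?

Every face is a hexagon and each edge borders two faces, so 6F = 2·549, giving F = 183.
χ = V − E + F = 358 − 549 + 183 = -8.
For a closed orientable surface χ = 2 − 2g, so g = (2 − (-8))/2 = 5.

5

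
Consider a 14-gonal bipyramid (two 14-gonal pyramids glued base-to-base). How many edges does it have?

42

A bipyramid over an n-gon has 2n triangular faces and n + 2 vertices: V = 14 + 2 = 16, E = 3·14 = 42, F = 2·14 = 28.
Check: V − E + F = 16 − 42 + 28 = 2.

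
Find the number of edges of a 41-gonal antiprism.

An antiprism on an n-gon has two n-gon caps and 2n triangles: V = 2·41 = 82, E = 4·41 = 164, F = 2·41 + 2 = 84.

164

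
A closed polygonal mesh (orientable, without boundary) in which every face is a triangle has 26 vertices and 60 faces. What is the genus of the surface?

3

Every face is a triangle, so 2E = 3·60 = 180, giving E = 90.
χ = V − E + F = 26 − 90 + 60 = -4.
For a closed orientable surface χ = 2 − 2g, so g = (2 − (-4))/2 = 3.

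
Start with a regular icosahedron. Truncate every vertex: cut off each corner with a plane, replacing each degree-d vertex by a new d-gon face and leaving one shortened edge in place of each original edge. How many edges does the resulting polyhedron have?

90

The base solid has V = 12, E = 30, F = 20.
Truncation replaces each original edge-end by a new vertex, so V′ = 2E = 60.
Each original edge survives, and each old vertex of degree d contributes d new edges; summing degrees gives Σd = 2E, so E′ = E + 2E = 3E = 90.
Each original face survives and each original vertex becomes one new face: F′ = F + V = 32.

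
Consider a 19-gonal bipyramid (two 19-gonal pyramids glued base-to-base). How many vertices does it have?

A bipyramid over an n-gon has 2n triangular faces and n + 2 vertices: V = 19 + 2 = 21, E = 3·19 = 57, F = 2·19 = 38.

21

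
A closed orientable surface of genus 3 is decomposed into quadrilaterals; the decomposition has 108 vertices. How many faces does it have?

χ = 2 − 2·3 = -4, and every face is a square so 4F = 2E.
V − E + F = -4 with E = 4F/2 gives 108 − (4/2 − 1)·F = -4, so F = 112 and E = 224.

112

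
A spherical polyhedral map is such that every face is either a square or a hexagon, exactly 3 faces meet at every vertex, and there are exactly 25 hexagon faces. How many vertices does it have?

58

Let x be the number of squares; then F = 25 + x.
Edge–face incidences: 2E = 6·25 + 4·x = 150 + 4x.
Every vertex has degree 3, so 3V = 2E.
Euler: V − E + F = 2 ⇒ (2E)/3 − E + (25 + x) = 2.
Multiply by 6: 2·(2E) − 3·(2E) + 6·(25 + x) = 12, i.e. 150 + 6x − (150 + 4x) = 12.
Collecting terms: 2x = 12, so x = 6.
Then 2E = 150 + 4·6 = 174, so E = 87, V = 2E/3 = 58, F = 25 + 6 = 31.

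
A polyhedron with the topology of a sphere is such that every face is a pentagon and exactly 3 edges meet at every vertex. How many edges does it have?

Each face has 5 edges and each edge borders two faces, so 2E = 5F.
Each vertex has degree 3, so 3V = 2E and hence V = 5F/3.
Euler: V − E + F = 2 ⇒ (5F/3) − (5F/2) + F = 2.
Multiply by 6: (10 − 15 + 6)F = 12, i.e. 1F = 12.
So F = 12, E = 5·12/2 = 30, V = 5·12/3 = 20.

30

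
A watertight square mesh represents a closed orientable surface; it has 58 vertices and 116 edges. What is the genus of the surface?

1

Every face is a square and each edge borders two faces, so 4F = 2·116, giving F = 58.
χ = V − E + F = 58 − 116 + 58 = 0.
For a closed orientable surface χ = 2 − 2g, so g = (2 − (0))/2 = 1.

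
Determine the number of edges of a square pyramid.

8

A pyramid on an n-gon base has one n-gon and n triangles: V = 4 + 1 = 5, E = 2·4 = 8, F = 4 + 1 = 5.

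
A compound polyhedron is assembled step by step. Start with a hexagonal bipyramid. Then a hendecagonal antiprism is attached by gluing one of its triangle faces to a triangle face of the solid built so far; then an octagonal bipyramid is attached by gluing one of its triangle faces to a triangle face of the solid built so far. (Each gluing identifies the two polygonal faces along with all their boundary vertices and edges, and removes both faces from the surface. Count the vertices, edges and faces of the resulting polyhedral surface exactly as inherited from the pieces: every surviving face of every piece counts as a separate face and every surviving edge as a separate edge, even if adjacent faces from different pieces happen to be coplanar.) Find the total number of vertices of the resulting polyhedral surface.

34

A hexagonal bipyramid: V=8, E=18, F=12.
Attach a hendecagonal antiprism (V=22, E=44, F=24) along a 3-gon: merge 3 vertices and 3 edges, delete both glued faces → V=27, E=59, F=34.
Attach an octagonal bipyramid (V=10, E=24, F=16) along a 3-gon: merge 3 vertices and 3 edges, delete both glued faces → V=34, E=80, F=48.
Check: V − E + F = 34 − 80 + 48 = 2.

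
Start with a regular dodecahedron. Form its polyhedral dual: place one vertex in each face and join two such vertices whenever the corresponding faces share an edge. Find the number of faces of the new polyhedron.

20

The base solid has V = 20, E = 30, F = 12.
The dual swaps V and F and preserves E: V′ = F = 12, E′ = E = 30, F′ = V = 20.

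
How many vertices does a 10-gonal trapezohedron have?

The n-trapezohedron (dual of the n-antiprism) has V = 2·10 + 2 = 22, E = 4·10 = 40, F = 2·10 = 20.
Check: V − E + F = 22 − 40 + 20 = 2.

22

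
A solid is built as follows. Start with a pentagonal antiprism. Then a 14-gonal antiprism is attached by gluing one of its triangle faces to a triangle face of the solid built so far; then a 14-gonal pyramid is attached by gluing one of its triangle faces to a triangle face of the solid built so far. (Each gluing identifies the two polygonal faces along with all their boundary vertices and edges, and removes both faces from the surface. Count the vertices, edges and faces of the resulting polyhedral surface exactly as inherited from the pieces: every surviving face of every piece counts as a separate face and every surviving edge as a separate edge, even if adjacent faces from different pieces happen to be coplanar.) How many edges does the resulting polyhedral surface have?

98

A pentagonal antiprism: V=10, E=20, F=12.
Attach a 14-gonal antiprism (V=28, E=56, F=30) along a 3-gon: merge 3 vertices and 3 edges, delete both glued faces → V=35, E=73, F=40.
Attach a 14-gonal pyramid (V=15, E=28, F=15) along a 3-gon: merge 3 vertices and 3 edges, delete both glued faces → V=47, E=98, F=53.
Check: V − E + F = 47 − 98 + 53 = 2.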